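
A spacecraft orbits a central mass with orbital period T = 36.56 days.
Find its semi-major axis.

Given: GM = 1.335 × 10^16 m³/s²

Convert to SI: T = 36.56 days = 3.15878e+06 s.
Invert Kepler's third law: a = (GM · T² / (4π²))^(1/3).
Substituting T = 3.15878e+06 s and GM = 1.335e+16 m³/s²:
a = (1.335e+16 · (3.15878e+06)² / (4π²))^(1/3) m
a ≈ 1.5e+09 m = 1.5 Gm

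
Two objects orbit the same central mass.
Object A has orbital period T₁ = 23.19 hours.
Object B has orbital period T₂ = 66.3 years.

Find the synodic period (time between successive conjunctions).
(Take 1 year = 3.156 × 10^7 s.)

Convert to SI: T₁ = 23.19 hours = 83484 s; T₂ = 66.3 years = 2.09243e+09 s.
T_syn = |T₁ · T₂ / (T₁ − T₂)|.
T_syn = |83484 · 2.09243e+09 / (83484 − 2.09243e+09)| s ≈ 8.349e+04 s = 23.19 hours.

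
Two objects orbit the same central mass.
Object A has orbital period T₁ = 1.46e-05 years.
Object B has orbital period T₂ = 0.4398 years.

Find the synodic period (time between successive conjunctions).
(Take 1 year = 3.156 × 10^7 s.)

Convert to SI: T₁ = 1.46e-05 years = 460.776 s; T₂ = 0.4398 years = 1.38801e+07 s.
T_syn = |T₁ · T₂ / (T₁ − T₂)|.
T_syn = |460.776 · 1.38801e+07 / (460.776 − 1.38801e+07)| s ≈ 460.8 s = 1.46e-05 years.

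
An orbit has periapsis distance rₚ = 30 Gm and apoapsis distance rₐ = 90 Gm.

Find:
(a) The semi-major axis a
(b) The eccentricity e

Convert to SI: rₚ = 30 Gm = 3e+10 m; rₐ = 90 Gm = 9e+10 m.
(a) a = (rₚ + rₐ) / 2 = (3e+10 + 9e+10) / 2 ≈ 6e+10 m = 60 Gm.
(b) e = (rₐ − rₚ) / (rₐ + rₚ) = (9e+10 − 3e+10) / (9e+10 + 3e+10) ≈ 0.5.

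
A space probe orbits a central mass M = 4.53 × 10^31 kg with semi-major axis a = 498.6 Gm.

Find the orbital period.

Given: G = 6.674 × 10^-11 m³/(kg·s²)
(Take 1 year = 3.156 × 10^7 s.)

Convert to SI: a = 498.6 Gm = 4.986e+11 m.
GM = G · M = 6.674e-11 · 4.53e+31 = 3.02332e+21 m³/s².
Kepler's third law: T = 2π √(a³ / GM).
Substituting a = 4.986e+11 m and GM = 3.02332e+21 m³/s²:
T = 2π √((4.986e+11)³ / 3.02332e+21) s
T ≈ 4.023e+07 s = 1.275 years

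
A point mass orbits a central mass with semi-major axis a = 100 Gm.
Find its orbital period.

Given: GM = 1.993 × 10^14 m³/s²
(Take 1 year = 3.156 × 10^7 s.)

Convert to SI: a = 100 Gm = 1e+11 m.
Kepler's third law: T = 2π √(a³ / GM).
Substituting a = 1e+11 m and GM = 1.993e+14 m³/s²:
T = 2π √((1e+11)³ / 1.993e+14) s
T ≈ 1.407e+10 s = 446 years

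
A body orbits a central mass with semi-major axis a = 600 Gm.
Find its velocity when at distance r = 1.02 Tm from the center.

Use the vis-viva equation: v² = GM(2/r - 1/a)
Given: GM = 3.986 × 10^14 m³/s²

Convert to SI: a = 600 Gm = 6e+11 m; r = 1.02 Tm = 1.02e+12 m.
Vis-viva: v = √(GM · (2/r − 1/a)).
2/r − 1/a = 2/1.02e+12 − 1/6e+11 = 2.94118e-13 m⁻¹.
v = √(3.986e+14 · 2.94118e-13) m/s ≈ 10.83 m/s = 10.83 m/s.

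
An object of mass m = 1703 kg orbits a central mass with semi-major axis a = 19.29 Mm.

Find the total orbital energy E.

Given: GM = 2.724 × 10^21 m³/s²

Convert to SI: a = 19.29 Mm = 1.929e+07 m.
E = −GMm / (2a).
E = −2.724e+21 · 1703 / (2 · 1.929e+07) J ≈ -1.202e+17 J = -120.2 PJ.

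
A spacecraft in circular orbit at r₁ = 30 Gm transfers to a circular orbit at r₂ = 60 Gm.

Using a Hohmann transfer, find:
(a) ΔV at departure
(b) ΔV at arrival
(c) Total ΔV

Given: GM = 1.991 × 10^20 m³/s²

Convert to SI: r₁ = 30 Gm = 3e+10 m; r₂ = 60 Gm = 6e+10 m.
Transfer semi-major axis: a_t = (r₁ + r₂)/2 = (3e+10 + 6e+10)/2 = 4.5e+10 m.
Circular speeds: v₁ = √(GM/r₁) = 81465.7 m/s, v₂ = √(GM/r₂) = 57605 m/s.
Transfer speeds (vis-viva v² = GM(2/r − 1/a_t)): v₁ᵗ = 94068.5 m/s, v₂ᵗ = 47034.3 m/s.
(a) ΔV₁ = |v₁ᵗ − v₁| ≈ 1.26e+04 m/s = 12.6 km/s.
(b) ΔV₂ = |v₂ − v₂ᵗ| ≈ 1.057e+04 m/s = 10.57 km/s.
(c) ΔV_total = ΔV₁ + ΔV₂ ≈ 2.317e+04 m/s = 23.17 km/s.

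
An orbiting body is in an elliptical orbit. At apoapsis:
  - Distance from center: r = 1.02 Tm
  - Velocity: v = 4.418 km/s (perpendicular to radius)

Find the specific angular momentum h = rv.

Convert to SI: r = 1.02 Tm = 1.02e+12 m; v = 4.418 km/s = 4418 m/s.
With v perpendicular to r, h = r · v.
h = 1.02e+12 · 4418 m²/s ≈ 4.506e+15 m²/s.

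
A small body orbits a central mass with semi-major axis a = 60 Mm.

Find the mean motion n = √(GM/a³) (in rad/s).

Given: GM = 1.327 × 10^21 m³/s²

Convert to SI: a = 60 Mm = 6e+07 m.
n = √(GM / a³).
n = √(1.327e+21 / (6e+07)³) rad/s ≈ 0.07838 rad/s.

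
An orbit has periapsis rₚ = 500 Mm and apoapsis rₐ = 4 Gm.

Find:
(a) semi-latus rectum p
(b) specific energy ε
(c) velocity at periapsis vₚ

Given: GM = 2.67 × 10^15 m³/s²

Convert to SI: rₚ = 500 Mm = 5e+08 m; rₐ = 4 Gm = 4e+09 m.
(a) From a = (rₚ + rₐ)/2 = 2.25e+09 m and e = (rₐ − rₚ)/(rₐ + rₚ) = 0.777778, p = a(1 − e²) = 2.25e+09 · (1 − (0.777778)²) ≈ 8.889e+08 m
(b) With a = (rₚ + rₐ)/2 = 2.25e+09 m, ε = −GM/(2a) = −2.67e+15/(2 · 2.25e+09) J/kg ≈ -5.933e+05 J/kg
(c) With a = (rₚ + rₐ)/2 = 2.25e+09 m, vₚ = √(GM (2/rₚ − 1/a)) = √(2.67e+15 · (2/5e+08 − 1/2.25e+09)) m/s ≈ 3081 m/s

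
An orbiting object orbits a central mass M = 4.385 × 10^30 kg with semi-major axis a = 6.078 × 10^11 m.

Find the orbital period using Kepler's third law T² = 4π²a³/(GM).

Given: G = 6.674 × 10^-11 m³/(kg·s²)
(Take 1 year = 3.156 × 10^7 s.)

GM = G · M = 6.674e-11 · 4.385e+30 = 2.92655e+20 m³/s².
Kepler's third law: T = 2π √(a³ / GM).
Substituting a = 6.078e+11 m and GM = 2.92655e+20 m³/s²:
T = 2π √((6.078e+11)³ / 2.92655e+20) s
T ≈ 1.74e+08 s = 5.514 years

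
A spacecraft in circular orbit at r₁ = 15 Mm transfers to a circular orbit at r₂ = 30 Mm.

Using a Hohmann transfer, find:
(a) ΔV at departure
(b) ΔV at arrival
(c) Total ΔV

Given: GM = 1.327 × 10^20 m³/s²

Convert to SI: r₁ = 15 Mm = 1.5e+07 m; r₂ = 30 Mm = 3e+07 m.
Transfer semi-major axis: a_t = (r₁ + r₂)/2 = (1.5e+07 + 3e+07)/2 = 2.25e+07 m.
Circular speeds: v₁ = √(GM/r₁) = 2.97433e+06 m/s, v₂ = √(GM/r₂) = 2.10317e+06 m/s.
Transfer speeds (vis-viva v² = GM(2/r − 1/a_t)): v₁ᵗ = 3.43447e+06 m/s, v₂ᵗ = 1.71723e+06 m/s.
(a) ΔV₁ = |v₁ᵗ − v₁| ≈ 4.601e+05 m/s = 460.1 km/s.
(b) ΔV₂ = |v₂ − v₂ᵗ| ≈ 3.859e+05 m/s = 385.9 km/s.
(c) ΔV_total = ΔV₁ + ΔV₂ ≈ 8.461e+05 m/s = 846.1 km/s.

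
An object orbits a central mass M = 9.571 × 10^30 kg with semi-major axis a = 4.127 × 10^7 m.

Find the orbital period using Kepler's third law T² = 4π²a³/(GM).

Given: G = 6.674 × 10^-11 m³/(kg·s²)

GM = G · M = 6.674e-11 · 9.571e+30 = 6.38769e+20 m³/s².
Kepler's third law: T = 2π √(a³ / GM).
Substituting a = 4.127e+07 m and GM = 6.38769e+20 m³/s²:
T = 2π √((4.127e+07)³ / 6.38769e+20) s
T ≈ 65.91 s = 1.099 minutes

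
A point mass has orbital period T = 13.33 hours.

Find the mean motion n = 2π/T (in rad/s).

Convert to SI: T = 13.33 hours = 47988 s.
n = 2π / T.
n = 2π / 47988 s ≈ 0.0001309 rad/s.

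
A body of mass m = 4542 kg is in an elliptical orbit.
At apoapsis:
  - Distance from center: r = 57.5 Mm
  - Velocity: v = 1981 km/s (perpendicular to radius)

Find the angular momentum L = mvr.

Convert to SI: r = 57.5 Mm = 5.75e+07 m; v = 1981 km/s = 1.981e+06 m/s.
Since v is perpendicular to r, L = m · v · r.
L = 4542 · 1.981e+06 · 5.75e+07 kg·m²/s ≈ 5.174e+17 kg·m²/s.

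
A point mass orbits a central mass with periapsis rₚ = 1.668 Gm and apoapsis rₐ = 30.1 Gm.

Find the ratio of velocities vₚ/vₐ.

Convert to SI: rₚ = 1.668 Gm = 1.668e+09 m; rₐ = 30.1 Gm = 3.01e+10 m.
Conservation of angular momentum gives rₚvₚ = rₐvₐ, so vₚ/vₐ = rₐ/rₚ.
vₚ/vₐ = 3.01e+10 / 1.668e+09 ≈ 18.05.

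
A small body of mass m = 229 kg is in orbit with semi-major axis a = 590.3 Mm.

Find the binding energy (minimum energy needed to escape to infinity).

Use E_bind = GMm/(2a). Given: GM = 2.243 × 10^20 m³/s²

Convert to SI: a = 590.3 Mm = 5.903e+08 m.
Total orbital energy is E = −GMm/(2a); binding energy is E_bind = −E = GMm/(2a).
E_bind = 2.243e+20 · 229 / (2 · 5.903e+08) J ≈ 4.351e+13 J = 43.51 TJ.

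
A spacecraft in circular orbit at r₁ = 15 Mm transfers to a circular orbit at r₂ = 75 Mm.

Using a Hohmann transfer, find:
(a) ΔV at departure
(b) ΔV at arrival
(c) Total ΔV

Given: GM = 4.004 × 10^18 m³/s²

Convert to SI: r₁ = 15 Mm = 1.5e+07 m; r₂ = 75 Mm = 7.5e+07 m.
Transfer semi-major axis: a_t = (r₁ + r₂)/2 = (1.5e+07 + 7.5e+07)/2 = 4.5e+07 m.
Circular speeds: v₁ = √(GM/r₁) = 516656 m/s, v₂ = √(GM/r₂) = 231056 m/s.
Transfer speeds (vis-viva v² = GM(2/r − 1/a_t)): v₁ᵗ = 667000 m/s, v₂ᵗ = 133400 m/s.
(a) ΔV₁ = |v₁ᵗ − v₁| ≈ 1.503e+05 m/s = 150.3 km/s.
(b) ΔV₂ = |v₂ − v₂ᵗ| ≈ 9.766e+04 m/s = 97.66 km/s.
(c) ΔV_total = ΔV₁ + ΔV₂ ≈ 2.48e+05 m/s = 248 km/s.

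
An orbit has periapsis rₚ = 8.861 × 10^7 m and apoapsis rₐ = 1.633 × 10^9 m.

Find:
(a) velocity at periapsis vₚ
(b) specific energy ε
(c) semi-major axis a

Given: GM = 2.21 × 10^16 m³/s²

(a) With a = (rₚ + rₐ)/2 = 8.60805e+08 m, vₚ = √(GM (2/rₚ − 1/a)) = √(2.21e+16 · (2/8.861e+07 − 1/8.60805e+08)) m/s ≈ 2.175e+04 m/s
(b) With a = (rₚ + rₐ)/2 = 8.60805e+08 m, ε = −GM/(2a) = −2.21e+16/(2 · 8.60805e+08) J/kg ≈ -1.284e+07 J/kg
(c) a = (rₚ + rₐ)/2 = (8.861e+07 + 1.633e+09)/2 ≈ 8.608e+08 m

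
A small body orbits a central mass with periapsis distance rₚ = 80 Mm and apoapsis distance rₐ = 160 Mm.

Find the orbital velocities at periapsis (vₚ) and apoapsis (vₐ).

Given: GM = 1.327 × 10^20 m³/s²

Convert to SI: rₚ = 80 Mm = 8e+07 m; rₐ = 160 Mm = 1.6e+08 m.
Use the vis-viva equation v² = GM(2/r − 1/a) with a = (rₚ + rₐ)/2 = (8e+07 + 1.6e+08)/2 = 1.2e+08 m.
vₚ = √(GM · (2/rₚ − 1/a)) = √(1.327e+20 · (2/8e+07 − 1/1.2e+08)) m/s ≈ 1.487e+06 m/s = 1487 km/s.
vₐ = √(GM · (2/rₐ − 1/a)) = √(1.327e+20 · (2/1.6e+08 − 1/1.2e+08)) m/s ≈ 7.436e+05 m/s = 743.6 km/s.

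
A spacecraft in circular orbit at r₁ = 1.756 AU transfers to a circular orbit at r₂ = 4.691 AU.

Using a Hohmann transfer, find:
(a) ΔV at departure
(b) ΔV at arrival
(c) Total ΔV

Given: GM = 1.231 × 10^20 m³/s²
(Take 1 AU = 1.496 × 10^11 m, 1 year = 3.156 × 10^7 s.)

Convert to SI: r₁ = 1.756 AU = 2.62698e+11 m; r₂ = 4.691 AU = 7.01774e+11 m.
Transfer semi-major axis: a_t = (r₁ + r₂)/2 = (2.62698e+11 + 7.01774e+11)/2 = 4.82236e+11 m.
Circular speeds: v₁ = √(GM/r₁) = 21647.2 m/s, v₂ = √(GM/r₂) = 13244.3 m/s.
Transfer speeds (vis-viva v² = GM(2/r − 1/a_t)): v₁ᵗ = 26113.8 m/s, v₂ᵗ = 9775.27 m/s.
(a) ΔV₁ = |v₁ᵗ − v₁| ≈ 4467 m/s = 0.9423 AU/year.
(b) ΔV₂ = |v₂ − v₂ᵗ| ≈ 3469 m/s = 0.7318 AU/year.
(c) ΔV_total = ΔV₁ + ΔV₂ ≈ 7936 m/s = 1.674 AU/year.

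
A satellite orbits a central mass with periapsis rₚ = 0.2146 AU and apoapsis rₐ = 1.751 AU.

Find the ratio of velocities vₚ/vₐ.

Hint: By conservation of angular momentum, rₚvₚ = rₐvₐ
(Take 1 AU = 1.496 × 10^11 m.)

Convert to SI: rₚ = 0.2146 AU = 3.21042e+10 m; rₐ = 1.751 AU = 2.6195e+11 m.
Conservation of angular momentum gives rₚvₚ = rₐvₐ, so vₚ/vₐ = rₐ/rₚ.
vₚ/vₐ = 2.6195e+11 / 3.21042e+10 ≈ 8.159.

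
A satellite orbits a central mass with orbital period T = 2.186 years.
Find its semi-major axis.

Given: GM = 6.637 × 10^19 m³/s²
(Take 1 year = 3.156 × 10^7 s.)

Convert to SI: T = 2.186 years = 6.89902e+07 s.
Invert Kepler's third law: a = (GM · T² / (4π²))^(1/3).
Substituting T = 6.89902e+07 s and GM = 6.637e+19 m³/s²:
a = (6.637e+19 · (6.89902e+07)² / (4π²))^(1/3) m
a ≈ 2e+11 m = 200 Gm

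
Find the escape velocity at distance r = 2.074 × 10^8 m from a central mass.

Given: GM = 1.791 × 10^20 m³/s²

Escape velocity comes from setting total energy to zero: ½v² − GM/r = 0 ⇒ v_esc = √(2GM / r).
v_esc = √(2 · 1.791e+20 / 2.074e+08) m/s ≈ 1.314e+06 m/s = 1314 km/s.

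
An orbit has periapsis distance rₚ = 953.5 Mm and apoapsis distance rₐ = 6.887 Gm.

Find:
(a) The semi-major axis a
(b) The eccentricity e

Convert to SI: rₚ = 953.5 Mm = 9.535e+08 m; rₐ = 6.887 Gm = 6.887e+09 m.
(a) a = (rₚ + rₐ) / 2 = (9.535e+08 + 6.887e+09) / 2 ≈ 3.92e+09 m = 3.92 Gm.
(b) e = (rₐ − rₚ) / (rₐ + rₚ) = (6.887e+09 − 9.535e+08) / (6.887e+09 + 9.535e+08) ≈ 0.7568.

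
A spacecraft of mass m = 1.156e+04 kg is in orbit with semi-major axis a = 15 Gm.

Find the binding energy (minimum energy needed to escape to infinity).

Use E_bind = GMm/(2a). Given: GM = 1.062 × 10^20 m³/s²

Convert to SI: a = 15 Gm = 1.5e+10 m.
Total orbital energy is E = −GMm/(2a); binding energy is E_bind = −E = GMm/(2a).
E_bind = 1.062e+20 · 1.156e+04 / (2 · 1.5e+10) J ≈ 4.092e+13 J = 40.92 TJ.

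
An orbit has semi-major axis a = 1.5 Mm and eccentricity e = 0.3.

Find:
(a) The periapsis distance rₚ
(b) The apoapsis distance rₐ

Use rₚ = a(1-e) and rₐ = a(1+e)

Convert to SI: a = 1.5 Mm = 1.5e+06 m.
(a) rₚ = a(1 − e) = 1.5e+06 · (1 − 0.3) = 1.5e+06 · 0.7 ≈ 1.05e+06 m = 1.05 Mm.
(b) rₐ = a(1 + e) = 1.5e+06 · (1 + 0.3) = 1.5e+06 · 1.3 ≈ 1.95e+06 m = 1.95 Mm.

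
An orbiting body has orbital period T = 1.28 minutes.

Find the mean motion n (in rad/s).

Convert to SI: T = 1.28 minutes = 76.8 s.
n = 2π / T.
n = 2π / 76.8 s ≈ 0.08181 rad/s.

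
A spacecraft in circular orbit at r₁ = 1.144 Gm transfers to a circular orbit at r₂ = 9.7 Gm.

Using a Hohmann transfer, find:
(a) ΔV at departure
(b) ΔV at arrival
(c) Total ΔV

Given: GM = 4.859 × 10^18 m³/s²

Convert to SI: r₁ = 1.144 Gm = 1.144e+09 m; r₂ = 9.7 Gm = 9.7e+09 m.
Transfer semi-major axis: a_t = (r₁ + r₂)/2 = (1.144e+09 + 9.7e+09)/2 = 5.422e+09 m.
Circular speeds: v₁ = √(GM/r₁) = 65171.9 m/s, v₂ = √(GM/r₂) = 22381.4 m/s.
Transfer speeds (vis-viva v² = GM(2/r − 1/a_t)): v₁ᵗ = 87169.9 m/s, v₂ᵗ = 10280.7 m/s.
(a) ΔV₁ = |v₁ᵗ − v₁| ≈ 2.2e+04 m/s = 22 km/s.
(b) ΔV₂ = |v₂ − v₂ᵗ| ≈ 1.21e+04 m/s = 12.1 km/s.
(c) ΔV_total = ΔV₁ + ΔV₂ ≈ 3.41e+04 m/s = 34.1 km/s.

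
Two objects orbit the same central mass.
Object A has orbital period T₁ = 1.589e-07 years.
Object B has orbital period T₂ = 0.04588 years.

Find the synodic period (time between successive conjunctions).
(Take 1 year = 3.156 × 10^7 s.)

Convert to SI: T₁ = 1.589e-07 years = 5.01488 s; T₂ = 0.04588 years = 1.44797e+06 s.
T_syn = |T₁ · T₂ / (T₁ − T₂)|.
T_syn = |5.01488 · 1.44797e+06 / (5.01488 − 1.44797e+06)| s ≈ 5.015 s = 1.589e-07 years.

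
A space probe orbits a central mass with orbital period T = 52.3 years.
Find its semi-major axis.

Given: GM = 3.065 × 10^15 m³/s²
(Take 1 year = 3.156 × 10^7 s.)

Convert to SI: T = 52.3 years = 1.65059e+09 s.
Invert Kepler's third law: a = (GM · T² / (4π²))^(1/3).
Substituting T = 1.65059e+09 s and GM = 3.065e+15 m³/s²:
a = (3.065e+15 · (1.65059e+09)² / (4π²))^(1/3) m
a ≈ 5.958e+10 m = 5.958 × 10^10 m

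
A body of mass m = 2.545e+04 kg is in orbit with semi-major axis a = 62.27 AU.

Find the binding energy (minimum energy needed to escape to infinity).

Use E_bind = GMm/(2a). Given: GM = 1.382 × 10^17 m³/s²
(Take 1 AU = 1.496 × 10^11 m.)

Convert to SI: a = 62.27 AU = 9.31559e+12 m.
Total orbital energy is E = −GMm/(2a); binding energy is E_bind = −E = GMm/(2a).
E_bind = 1.382e+17 · 2.545e+04 / (2 · 9.31559e+12) J ≈ 1.888e+08 J = 188.8 MJ.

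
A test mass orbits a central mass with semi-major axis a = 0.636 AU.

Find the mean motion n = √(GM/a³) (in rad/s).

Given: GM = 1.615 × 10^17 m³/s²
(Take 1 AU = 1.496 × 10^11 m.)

Convert to SI: a = 0.636 AU = 9.51456e+10 m.
n = √(GM / a³).
n = √(1.615e+17 / (9.51456e+10)³) rad/s ≈ 1.369e-08 rad/s.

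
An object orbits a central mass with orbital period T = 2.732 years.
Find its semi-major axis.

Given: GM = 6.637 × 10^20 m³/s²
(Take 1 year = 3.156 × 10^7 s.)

Convert to SI: T = 2.732 years = 8.62219e+07 s.
Invert Kepler's third law: a = (GM · T² / (4π²))^(1/3).
Substituting T = 8.62219e+07 s and GM = 6.637e+20 m³/s²:
a = (6.637e+20 · (8.62219e+07)² / (4π²))^(1/3) m
a ≈ 5e+11 m = 500 Gm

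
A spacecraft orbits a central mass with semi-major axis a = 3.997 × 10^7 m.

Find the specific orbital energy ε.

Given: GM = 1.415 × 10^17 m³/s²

ε = −GM / (2a).
ε = −1.415e+17 / (2 · 3.997e+07) J/kg ≈ -1.77e+09 J/kg = -1.77 GJ/kg.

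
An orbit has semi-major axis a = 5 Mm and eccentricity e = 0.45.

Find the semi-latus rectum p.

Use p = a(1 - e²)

Convert to SI: a = 5 Mm = 5e+06 m.
p = a (1 − e²).
p = 5e+06 · (1 − (0.45)²) = 5e+06 · 0.7975 ≈ 3.988e+06 m = 3.987 Mm.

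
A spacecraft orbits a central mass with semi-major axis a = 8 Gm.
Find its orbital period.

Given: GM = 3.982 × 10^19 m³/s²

Convert to SI: a = 8 Gm = 8e+09 m.
Kepler's third law: T = 2π √(a³ / GM).
Substituting a = 8e+09 m and GM = 3.982e+19 m³/s²:
T = 2π √((8e+09)³ / 3.982e+19) s
T ≈ 7.125e+05 s = 8.246 days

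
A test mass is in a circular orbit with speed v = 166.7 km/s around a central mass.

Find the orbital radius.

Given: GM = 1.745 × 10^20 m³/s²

Convert to SI: v = 166.7 km/s = 166700 m/s.
For a circular orbit, v² = GM / r, so r = GM / v².
r = 1.745e+20 / (166700)² m ≈ 6.279e+09 m = 6.279 Gm.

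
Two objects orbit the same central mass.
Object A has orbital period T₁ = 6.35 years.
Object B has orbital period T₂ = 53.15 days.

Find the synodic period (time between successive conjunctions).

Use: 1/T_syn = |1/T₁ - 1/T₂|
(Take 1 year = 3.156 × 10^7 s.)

Convert to SI: T₁ = 6.35 years = 2.00406e+08 s; T₂ = 53.15 days = 4.59216e+06 s.
T_syn = |T₁ · T₂ / (T₁ − T₂)|.
T_syn = |2.00406e+08 · 4.59216e+06 / (2.00406e+08 − 4.59216e+06)| s ≈ 4.7e+06 s = 54.4 days.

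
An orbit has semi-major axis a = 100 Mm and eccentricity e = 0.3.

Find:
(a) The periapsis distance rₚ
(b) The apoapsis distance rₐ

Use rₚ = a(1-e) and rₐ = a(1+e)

Convert to SI: a = 100 Mm = 1e+08 m.
(a) rₚ = a(1 − e) = 1e+08 · (1 − 0.3) = 1e+08 · 0.7 ≈ 7e+07 m = 70 Mm.
(b) rₐ = a(1 + e) = 1e+08 · (1 + 0.3) = 1e+08 · 1.3 ≈ 1.3e+08 m = 130 Mm.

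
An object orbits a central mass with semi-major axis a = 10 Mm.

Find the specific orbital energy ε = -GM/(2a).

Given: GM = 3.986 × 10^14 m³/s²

Convert to SI: a = 10 Mm = 1e+07 m.
ε = −GM / (2a).
ε = −3.986e+14 / (2 · 1e+07) J/kg ≈ -1.993e+07 J/kg = -19.93 MJ/kg.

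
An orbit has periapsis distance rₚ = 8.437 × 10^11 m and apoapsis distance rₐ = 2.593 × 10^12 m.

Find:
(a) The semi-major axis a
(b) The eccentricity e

(a) a = (rₚ + rₐ) / 2 = (8.437e+11 + 2.593e+12) / 2 ≈ 1.718e+12 m = 1.718 × 10^12 m.
(b) e = (rₐ − rₚ) / (rₐ + rₚ) = (2.593e+12 − 8.437e+11) / (2.593e+12 + 8.437e+11) ≈ 0.509.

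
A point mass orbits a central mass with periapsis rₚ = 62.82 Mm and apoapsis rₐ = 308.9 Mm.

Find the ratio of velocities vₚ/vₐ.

Convert to SI: rₚ = 62.82 Mm = 6.282e+07 m; rₐ = 308.9 Mm = 3.089e+08 m.
Conservation of angular momentum gives rₚvₚ = rₐvₐ, so vₚ/vₐ = rₐ/rₚ.
vₚ/vₐ = 3.089e+08 / 6.282e+07 ≈ 4.917.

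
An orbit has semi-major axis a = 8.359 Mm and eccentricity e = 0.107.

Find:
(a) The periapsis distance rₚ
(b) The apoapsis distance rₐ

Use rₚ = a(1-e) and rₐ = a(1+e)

Convert to SI: a = 8.359 Mm = 8.359e+06 m.
(a) rₚ = a(1 − e) = 8.359e+06 · (1 − 0.107) = 8.359e+06 · 0.893 ≈ 7.465e+06 m = 7.465 Mm.
(b) rₐ = a(1 + e) = 8.359e+06 · (1 + 0.107) = 8.359e+06 · 1.107 ≈ 9.253e+06 m = 9.253 Mm.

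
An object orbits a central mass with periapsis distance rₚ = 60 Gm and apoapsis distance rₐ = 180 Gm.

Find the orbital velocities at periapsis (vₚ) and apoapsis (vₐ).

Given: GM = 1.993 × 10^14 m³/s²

Convert to SI: rₚ = 60 Gm = 6e+10 m; rₐ = 180 Gm = 1.8e+11 m.
Use the vis-viva equation v² = GM(2/r − 1/a) with a = (rₚ + rₐ)/2 = (6e+10 + 1.8e+11)/2 = 1.2e+11 m.
vₚ = √(GM · (2/rₚ − 1/a)) = √(1.993e+14 · (2/6e+10 − 1/1.2e+11)) m/s ≈ 70.59 m/s = 70.59 m/s.
vₐ = √(GM · (2/rₐ − 1/a)) = √(1.993e+14 · (2/1.8e+11 − 1/1.2e+11)) m/s ≈ 23.53 m/s = 23.53 m/s.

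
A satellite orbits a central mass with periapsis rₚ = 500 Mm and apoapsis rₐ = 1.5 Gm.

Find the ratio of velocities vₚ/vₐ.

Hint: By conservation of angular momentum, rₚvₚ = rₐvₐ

Convert to SI: rₚ = 500 Mm = 5e+08 m; rₐ = 1.5 Gm = 1.5e+09 m.
Conservation of angular momentum gives rₚvₚ = rₐvₐ, so vₚ/vₐ = rₐ/rₚ.
vₚ/vₐ = 1.5e+09 / 5e+08 ≈ 3.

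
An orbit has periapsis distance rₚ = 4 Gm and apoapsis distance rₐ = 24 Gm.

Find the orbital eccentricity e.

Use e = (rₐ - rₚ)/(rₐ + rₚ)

Convert to SI: rₚ = 4 Gm = 4e+09 m; rₐ = 24 Gm = 2.4e+10 m.
e = (rₐ − rₚ) / (rₐ + rₚ).
e = (2.4e+10 − 4e+09) / (2.4e+10 + 4e+09) = 2e+10 / 2.8e+10 ≈ 0.7143.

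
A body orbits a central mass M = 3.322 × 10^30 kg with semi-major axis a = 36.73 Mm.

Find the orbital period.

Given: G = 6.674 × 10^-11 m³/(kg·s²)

Convert to SI: a = 36.73 Mm = 3.673e+07 m.
GM = G · M = 6.674e-11 · 3.322e+30 = 2.2171e+20 m³/s².
Kepler's third law: T = 2π √(a³ / GM).
Substituting a = 3.673e+07 m and GM = 2.2171e+20 m³/s²:
T = 2π √((3.673e+07)³ / 2.2171e+20) s
T ≈ 93.93 s = 1.566 minutes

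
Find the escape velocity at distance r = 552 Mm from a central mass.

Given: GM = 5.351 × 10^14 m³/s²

Convert to SI: r = 552 Mm = 5.52e+08 m.
Escape velocity comes from setting total energy to zero: ½v² − GM/r = 0 ⇒ v_esc = √(2GM / r).
v_esc = √(2 · 5.351e+14 / 5.52e+08) m/s ≈ 1392 m/s = 1.392 km/s.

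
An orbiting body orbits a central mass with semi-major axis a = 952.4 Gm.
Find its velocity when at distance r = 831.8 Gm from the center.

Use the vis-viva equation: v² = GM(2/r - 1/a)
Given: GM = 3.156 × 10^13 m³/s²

Convert to SI: a = 952.4 Gm = 9.524e+11 m; r = 831.8 Gm = 8.318e+11 m.
Vis-viva: v = √(GM · (2/r − 1/a)).
2/r − 1/a = 2/8.318e+11 − 1/9.524e+11 = 1.35445e-12 m⁻¹.
v = √(3.156e+13 · 1.35445e-12) m/s ≈ 6.538 m/s = 6.538 m/s.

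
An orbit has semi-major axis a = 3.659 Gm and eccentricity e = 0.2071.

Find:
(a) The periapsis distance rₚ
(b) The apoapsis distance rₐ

Convert to SI: a = 3.659 Gm = 3.659e+09 m.
(a) rₚ = a(1 − e) = 3.659e+09 · (1 − 0.2071) = 3.659e+09 · 0.7929 ≈ 2.901e+09 m = 2.901 Gm.
(b) rₐ = a(1 + e) = 3.659e+09 · (1 + 0.2071) = 3.659e+09 · 1.2071 ≈ 4.417e+09 m = 4.417 Gm.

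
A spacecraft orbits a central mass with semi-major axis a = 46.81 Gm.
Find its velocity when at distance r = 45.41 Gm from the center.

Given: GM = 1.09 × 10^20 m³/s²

Convert to SI: a = 46.81 Gm = 4.681e+10 m; r = 45.41 Gm = 4.541e+10 m.
Vis-viva: v = √(GM · (2/r − 1/a)).
2/r − 1/a = 2/4.541e+10 − 1/4.681e+10 = 2.26802e-11 m⁻¹.
v = √(1.09e+20 · 2.26802e-11) m/s ≈ 4.972e+04 m/s = 49.72 km/s.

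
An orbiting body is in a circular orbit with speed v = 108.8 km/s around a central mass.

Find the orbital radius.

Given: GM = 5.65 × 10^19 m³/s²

Convert to SI: v = 108.8 km/s = 108800 m/s.
For a circular orbit, v² = GM / r, so r = GM / v².
r = 5.65e+19 / (108800)² m ≈ 4.773e+09 m = 4.773 × 10^9 m.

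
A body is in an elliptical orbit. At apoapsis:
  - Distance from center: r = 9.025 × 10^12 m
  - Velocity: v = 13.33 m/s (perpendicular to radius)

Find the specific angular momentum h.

With v perpendicular to r, h = r · v.
h = 9.025e+12 · 13.33 m²/s ≈ 1.203e+14 m²/s.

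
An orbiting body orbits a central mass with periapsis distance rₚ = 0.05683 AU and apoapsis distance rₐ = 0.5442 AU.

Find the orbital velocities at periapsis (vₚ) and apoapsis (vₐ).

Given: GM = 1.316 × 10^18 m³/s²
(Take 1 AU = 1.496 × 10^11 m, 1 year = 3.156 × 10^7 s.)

Convert to SI: rₚ = 0.05683 AU = 8.50177e+09 m; rₐ = 0.5442 AU = 8.14123e+10 m.
Use the vis-viva equation v² = GM(2/r − 1/a) with a = (rₚ + rₐ)/2 = (8.50177e+09 + 8.14123e+10)/2 = 4.4957e+10 m.
vₚ = √(GM · (2/rₚ − 1/a)) = √(1.316e+18 · (2/8.50177e+09 − 1/4.4957e+10)) m/s ≈ 1.674e+04 m/s = 3.532 AU/year.
vₐ = √(GM · (2/rₐ − 1/a)) = √(1.316e+18 · (2/8.14123e+10 − 1/4.4957e+10)) m/s ≈ 1748 m/s = 0.3688 AU/year.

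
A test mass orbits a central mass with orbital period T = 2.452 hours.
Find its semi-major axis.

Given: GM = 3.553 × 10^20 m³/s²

Convert to SI: T = 2.452 hours = 8827.2 s.
Invert Kepler's third law: a = (GM · T² / (4π²))^(1/3).
Substituting T = 8827.2 s and GM = 3.553e+20 m³/s²:
a = (3.553e+20 · (8827.2)² / (4π²))^(1/3) m
a ≈ 8.884e+08 m = 888.4 Mm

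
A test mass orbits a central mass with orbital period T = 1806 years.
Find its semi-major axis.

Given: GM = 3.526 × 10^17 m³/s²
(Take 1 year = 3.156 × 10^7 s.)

Convert to SI: T = 1806 years = 5.69974e+10 s.
Invert Kepler's third law: a = (GM · T² / (4π²))^(1/3).
Substituting T = 5.69974e+10 s and GM = 3.526e+17 m³/s²:
a = (3.526e+17 · (5.69974e+10)² / (4π²))^(1/3) m
a ≈ 3.073e+12 m = 3.073 Tm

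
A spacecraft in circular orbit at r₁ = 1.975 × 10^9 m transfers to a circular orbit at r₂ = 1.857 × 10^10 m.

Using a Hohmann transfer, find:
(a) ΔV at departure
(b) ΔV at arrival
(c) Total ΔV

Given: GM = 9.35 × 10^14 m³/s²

Transfer semi-major axis: a_t = (r₁ + r₂)/2 = (1.975e+09 + 1.857e+10)/2 = 1.02725e+10 m.
Circular speeds: v₁ = √(GM/r₁) = 688.054 m/s, v₂ = √(GM/r₂) = 224.388 m/s.
Transfer speeds (vis-viva v² = GM(2/r − 1/a_t)): v₁ᵗ = 925.103 m/s, v₂ᵗ = 98.3887 m/s.
(a) ΔV₁ = |v₁ᵗ − v₁| ≈ 237 m/s = 237 m/s.
(b) ΔV₂ = |v₂ − v₂ᵗ| ≈ 126 m/s = 126 m/s.
(c) ΔV_total = ΔV₁ + ΔV₂ ≈ 363 m/s = 363 m/s.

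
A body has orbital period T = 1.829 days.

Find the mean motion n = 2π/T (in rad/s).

Convert to SI: T = 1.829 days = 158026 s.
n = 2π / T.
n = 2π / 158026 s ≈ 3.976e-05 rad/s.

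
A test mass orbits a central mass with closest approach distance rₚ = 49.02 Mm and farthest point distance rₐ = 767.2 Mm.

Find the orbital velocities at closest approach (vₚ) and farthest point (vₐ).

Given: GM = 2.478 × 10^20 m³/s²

Convert to SI: rₚ = 49.02 Mm = 4.902e+07 m; rₐ = 767.2 Mm = 7.672e+08 m.
Use the vis-viva equation v² = GM(2/r − 1/a) with a = (rₚ + rₐ)/2 = (4.902e+07 + 7.672e+08)/2 = 4.0811e+08 m.
vₚ = √(GM · (2/rₚ − 1/a)) = √(2.478e+20 · (2/4.902e+07 − 1/4.0811e+08)) m/s ≈ 3.083e+06 m/s = 3083 km/s.
vₐ = √(GM · (2/rₐ − 1/a)) = √(2.478e+20 · (2/7.672e+08 − 1/4.0811e+08)) m/s ≈ 1.97e+05 m/s = 197 km/s.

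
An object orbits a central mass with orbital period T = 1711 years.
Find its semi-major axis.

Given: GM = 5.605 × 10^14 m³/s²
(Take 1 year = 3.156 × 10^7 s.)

Convert to SI: T = 1711 years = 5.39992e+10 s.
Invert Kepler's third law: a = (GM · T² / (4π²))^(1/3).
Substituting T = 5.39992e+10 s and GM = 5.605e+14 m³/s²:
a = (5.605e+14 · (5.39992e+10)² / (4π²))^(1/3) m
a ≈ 3.459e+11 m = 345.9 Gm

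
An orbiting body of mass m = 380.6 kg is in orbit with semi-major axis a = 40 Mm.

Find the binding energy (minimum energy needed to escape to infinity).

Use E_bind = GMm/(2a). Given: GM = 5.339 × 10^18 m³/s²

Convert to SI: a = 40 Mm = 4e+07 m.
Total orbital energy is E = −GMm/(2a); binding energy is E_bind = −E = GMm/(2a).
E_bind = 5.339e+18 · 380.6 / (2 · 4e+07) J ≈ 2.54e+13 J = 25.4 TJ.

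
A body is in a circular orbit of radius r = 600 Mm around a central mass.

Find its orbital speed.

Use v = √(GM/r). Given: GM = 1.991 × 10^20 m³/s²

Convert to SI: r = 600 Mm = 6e+08 m.
For a circular orbit, gravity supplies the centripetal force, so v = √(GM / r).
v = √(1.991e+20 / 6e+08) m/s ≈ 5.76e+05 m/s = 576 km/s.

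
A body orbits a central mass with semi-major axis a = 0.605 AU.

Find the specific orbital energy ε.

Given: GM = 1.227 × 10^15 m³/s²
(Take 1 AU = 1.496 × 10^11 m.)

Convert to SI: a = 0.605 AU = 9.0508e+10 m.
ε = −GM / (2a).
ε = −1.227e+15 / (2 · 9.0508e+10) J/kg ≈ -6778 J/kg = -6.778 kJ/kg.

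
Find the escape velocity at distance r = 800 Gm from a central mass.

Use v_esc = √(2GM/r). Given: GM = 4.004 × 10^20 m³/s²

Convert to SI: r = 800 Gm = 8e+11 m.
Escape velocity comes from setting total energy to zero: ½v² − GM/r = 0 ⇒ v_esc = √(2GM / r).
v_esc = √(2 · 4.004e+20 / 8e+11) m/s ≈ 3.164e+04 m/s = 31.64 km/s.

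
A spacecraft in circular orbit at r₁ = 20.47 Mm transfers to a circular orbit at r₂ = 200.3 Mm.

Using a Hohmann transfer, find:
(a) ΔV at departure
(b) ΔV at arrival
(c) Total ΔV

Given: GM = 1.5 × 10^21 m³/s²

Convert to SI: r₁ = 20.47 Mm = 2.047e+07 m; r₂ = 200.3 Mm = 2.003e+08 m.
Transfer semi-major axis: a_t = (r₁ + r₂)/2 = (2.047e+07 + 2.003e+08)/2 = 1.10385e+08 m.
Circular speeds: v₁ = √(GM/r₁) = 8.56026e+06 m/s, v₂ = √(GM/r₂) = 2.73656e+06 m/s.
Transfer speeds (vis-viva v² = GM(2/r − 1/a_t)): v₁ᵗ = 1.15311e+07 m/s, v₂ᵗ = 1.17844e+06 m/s.
(a) ΔV₁ = |v₁ᵗ − v₁| ≈ 2.971e+06 m/s = 2971 km/s.
(b) ΔV₂ = |v₂ − v₂ᵗ| ≈ 1.558e+06 m/s = 1558 km/s.
(c) ΔV_total = ΔV₁ + ΔV₂ ≈ 4.529e+06 m/s = 4529 km/s.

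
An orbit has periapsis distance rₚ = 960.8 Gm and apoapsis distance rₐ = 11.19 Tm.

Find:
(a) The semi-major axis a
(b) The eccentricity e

Convert to SI: rₚ = 960.8 Gm = 9.608e+11 m; rₐ = 11.19 Tm = 1.119e+13 m.
(a) a = (rₚ + rₐ) / 2 = (9.608e+11 + 1.119e+13) / 2 ≈ 6.075e+12 m = 6.075 Tm.
(b) e = (rₐ − rₚ) / (rₐ + rₚ) = (1.119e+13 − 9.608e+11) / (1.119e+13 + 9.608e+11) ≈ 0.8419.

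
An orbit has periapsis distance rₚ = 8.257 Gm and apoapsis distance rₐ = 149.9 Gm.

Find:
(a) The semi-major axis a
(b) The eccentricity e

Convert to SI: rₚ = 8.257 Gm = 8.257e+09 m; rₐ = 149.9 Gm = 1.499e+11 m.
(a) a = (rₚ + rₐ) / 2 = (8.257e+09 + 1.499e+11) / 2 ≈ 7.908e+10 m = 79.08 Gm.
(b) e = (rₐ − rₚ) / (rₐ + rₚ) = (1.499e+11 − 8.257e+09) / (1.499e+11 + 8.257e+09) ≈ 0.8956.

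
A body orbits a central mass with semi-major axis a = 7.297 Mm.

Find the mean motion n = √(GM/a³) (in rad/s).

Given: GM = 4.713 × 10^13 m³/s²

Convert to SI: a = 7.297 Mm = 7.297e+06 m.
n = √(GM / a³).
n = √(4.713e+13 / (7.297e+06)³) rad/s ≈ 0.0003483 rad/s.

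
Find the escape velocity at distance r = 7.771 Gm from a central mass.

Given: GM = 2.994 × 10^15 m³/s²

Convert to SI: r = 7.771 Gm = 7.771e+09 m.
Escape velocity comes from setting total energy to zero: ½v² − GM/r = 0 ⇒ v_esc = √(2GM / r).
v_esc = √(2 · 2.994e+15 / 7.771e+09) m/s ≈ 877.8 m/s = 877.8 m/s.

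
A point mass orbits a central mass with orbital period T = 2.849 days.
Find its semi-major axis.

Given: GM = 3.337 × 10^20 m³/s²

Convert to SI: T = 2.849 days = 246154 s.
Invert Kepler's third law: a = (GM · T² / (4π²))^(1/3).
Substituting T = 246154 s and GM = 3.337e+20 m³/s²:
a = (3.337e+20 · (246154)² / (4π²))^(1/3) m
a ≈ 8.001e+09 m = 8.001 Gm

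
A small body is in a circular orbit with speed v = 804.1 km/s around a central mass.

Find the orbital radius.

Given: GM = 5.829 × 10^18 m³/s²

Convert to SI: v = 804.1 km/s = 804100 m/s.
For a circular orbit, v² = GM / r, so r = GM / v².
r = 5.829e+18 / (804100)² m ≈ 9.015e+06 m = 9.015 Mm.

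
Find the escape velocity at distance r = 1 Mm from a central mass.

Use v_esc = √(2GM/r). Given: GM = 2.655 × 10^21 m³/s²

Convert to SI: r = 1 Mm = 1e+06 m.
Escape velocity comes from setting total energy to zero: ½v² − GM/r = 0 ⇒ v_esc = √(2GM / r).
v_esc = √(2 · 2.655e+21 / 1e+06) m/s ≈ 7.287e+07 m/s = 7.287e+04 km/s.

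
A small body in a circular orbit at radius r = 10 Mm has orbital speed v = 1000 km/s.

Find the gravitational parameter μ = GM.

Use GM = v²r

Convert to SI: r = 10 Mm = 1e+07 m; v = 1000 km/s = 1e+06 m/s.
For a circular orbit v² = GM/r, so GM = v² · r.
GM = (1e+06)² · 1e+07 m³/s² ≈ 1e+19 m³/s² = 1 × 10^19 m³/s².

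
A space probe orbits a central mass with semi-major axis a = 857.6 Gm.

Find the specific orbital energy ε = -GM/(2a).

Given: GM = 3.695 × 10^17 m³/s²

Convert to SI: a = 857.6 Gm = 8.576e+11 m.
ε = −GM / (2a).
ε = −3.695e+17 / (2 · 8.576e+11) J/kg ≈ -2.154e+05 J/kg = -215.4 kJ/kg.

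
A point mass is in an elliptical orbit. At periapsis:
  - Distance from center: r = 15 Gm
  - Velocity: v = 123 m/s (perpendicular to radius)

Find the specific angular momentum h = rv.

Convert to SI: r = 15 Gm = 1.5e+10 m.
With v perpendicular to r, h = r · v.
h = 1.5e+10 · 123 m²/s ≈ 1.845e+12 m²/s.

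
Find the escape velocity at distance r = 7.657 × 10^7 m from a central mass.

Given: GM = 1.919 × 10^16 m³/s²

Escape velocity comes from setting total energy to zero: ½v² − GM/r = 0 ⇒ v_esc = √(2GM / r).
v_esc = √(2 · 1.919e+16 / 7.657e+07) m/s ≈ 2.239e+04 m/s = 22.39 km/s.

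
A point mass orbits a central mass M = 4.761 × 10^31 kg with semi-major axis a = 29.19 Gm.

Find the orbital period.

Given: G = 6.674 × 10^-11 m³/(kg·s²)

Convert to SI: a = 29.19 Gm = 2.919e+10 m.
GM = G · M = 6.674e-11 · 4.761e+31 = 3.17749e+21 m³/s².
Kepler's third law: T = 2π √(a³ / GM).
Substituting a = 2.919e+10 m and GM = 3.17749e+21 m³/s²:
T = 2π √((2.919e+10)³ / 3.17749e+21) s
T ≈ 5.559e+05 s = 6.434 days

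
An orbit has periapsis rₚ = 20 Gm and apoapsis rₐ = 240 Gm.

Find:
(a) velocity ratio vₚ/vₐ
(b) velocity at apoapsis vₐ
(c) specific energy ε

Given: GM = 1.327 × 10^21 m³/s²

Convert to SI: rₚ = 20 Gm = 2e+10 m; rₐ = 240 Gm = 2.4e+11 m.
(a) Conservation of angular momentum (rₚvₚ = rₐvₐ) gives vₚ/vₐ = rₐ/rₚ = 2.4e+11/2e+10 ≈ 12
(b) With a = (rₚ + rₐ)/2 = 1.3e+11 m, vₐ = √(GM (2/rₐ − 1/a)) = √(1.327e+21 · (2/2.4e+11 − 1/1.3e+11)) m/s ≈ 2.917e+04 m/s
(c) With a = (rₚ + rₐ)/2 = 1.3e+11 m, ε = −GM/(2a) = −1.327e+21/(2 · 1.3e+11) J/kg ≈ -5.104e+09 J/kg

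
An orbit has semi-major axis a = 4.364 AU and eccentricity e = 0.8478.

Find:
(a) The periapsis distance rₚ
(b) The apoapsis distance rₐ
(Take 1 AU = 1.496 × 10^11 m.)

Convert to SI: a = 4.364 AU = 6.52854e+11 m.
(a) rₚ = a(1 − e) = 6.52854e+11 · (1 − 0.8478) = 6.52854e+11 · 0.1522 ≈ 9.936e+10 m = 0.6642 AU.
(b) rₐ = a(1 + e) = 6.52854e+11 · (1 + 0.8478) = 6.52854e+11 · 1.8478 ≈ 1.206e+12 m = 8.064 AU.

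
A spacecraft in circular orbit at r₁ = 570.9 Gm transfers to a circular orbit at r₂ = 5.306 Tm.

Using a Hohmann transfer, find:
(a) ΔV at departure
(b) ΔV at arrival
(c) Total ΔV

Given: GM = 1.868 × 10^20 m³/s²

Convert to SI: r₁ = 570.9 Gm = 5.709e+11 m; r₂ = 5.306 Tm = 5.306e+12 m.
Transfer semi-major axis: a_t = (r₁ + r₂)/2 = (5.709e+11 + 5.306e+12)/2 = 2.93845e+12 m.
Circular speeds: v₁ = √(GM/r₁) = 18088.7 m/s, v₂ = √(GM/r₂) = 5933.42 m/s.
Transfer speeds (vis-viva v² = GM(2/r − 1/a_t)): v₁ᵗ = 24307.1 m/s, v₂ᵗ = 2615.33 m/s.
(a) ΔV₁ = |v₁ᵗ − v₁| ≈ 6218 m/s = 6.218 km/s.
(b) ΔV₂ = |v₂ − v₂ᵗ| ≈ 3318 m/s = 3.318 km/s.
(c) ΔV_total = ΔV₁ + ΔV₂ ≈ 9536 m/s = 9.536 km/s.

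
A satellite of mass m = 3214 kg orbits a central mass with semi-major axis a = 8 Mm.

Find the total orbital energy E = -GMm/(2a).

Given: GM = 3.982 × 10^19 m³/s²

Convert to SI: a = 8 Mm = 8e+06 m.
E = −GMm / (2a).
E = −3.982e+19 · 3214 / (2 · 8e+06) J ≈ -7.999e+15 J = -7.999 PJ.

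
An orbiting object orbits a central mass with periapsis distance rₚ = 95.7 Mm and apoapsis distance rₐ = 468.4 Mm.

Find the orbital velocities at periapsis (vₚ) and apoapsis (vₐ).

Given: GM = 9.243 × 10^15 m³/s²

Convert to SI: rₚ = 95.7 Mm = 9.57e+07 m; rₐ = 468.4 Mm = 4.684e+08 m.
Use the vis-viva equation v² = GM(2/r − 1/a) with a = (rₚ + rₐ)/2 = (9.57e+07 + 4.684e+08)/2 = 2.8205e+08 m.
vₚ = √(GM · (2/rₚ − 1/a)) = √(9.243e+15 · (2/9.57e+07 − 1/2.8205e+08)) m/s ≈ 1.266e+04 m/s = 12.66 km/s.
vₐ = √(GM · (2/rₐ − 1/a)) = √(9.243e+15 · (2/4.684e+08 − 1/2.8205e+08)) m/s ≈ 2588 m/s = 2.588 km/s.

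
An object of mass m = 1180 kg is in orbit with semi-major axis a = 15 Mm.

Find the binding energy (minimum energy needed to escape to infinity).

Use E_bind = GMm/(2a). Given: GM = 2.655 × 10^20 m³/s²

Convert to SI: a = 15 Mm = 1.5e+07 m.
Total orbital energy is E = −GMm/(2a); binding energy is E_bind = −E = GMm/(2a).
E_bind = 2.655e+20 · 1180 / (2 · 1.5e+07) J ≈ 1.044e+16 J = 10.44 PJ.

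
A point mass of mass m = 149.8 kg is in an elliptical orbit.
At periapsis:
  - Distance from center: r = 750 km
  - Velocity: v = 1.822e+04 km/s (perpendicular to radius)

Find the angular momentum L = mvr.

Convert to SI: r = 750 km = 750000 m; v = 1.822e+04 km/s = 1.822e+07 m/s.
Since v is perpendicular to r, L = m · v · r.
L = 149.8 · 1.822e+07 · 750000 kg·m²/s ≈ 2.047e+15 kg·m²/s.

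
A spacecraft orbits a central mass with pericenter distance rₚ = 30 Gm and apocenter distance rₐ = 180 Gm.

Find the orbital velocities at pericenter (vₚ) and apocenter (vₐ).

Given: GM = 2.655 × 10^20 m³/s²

Convert to SI: rₚ = 30 Gm = 3e+10 m; rₐ = 180 Gm = 1.8e+11 m.
Use the vis-viva equation v² = GM(2/r − 1/a) with a = (rₚ + rₐ)/2 = (3e+10 + 1.8e+11)/2 = 1.05e+11 m.
vₚ = √(GM · (2/rₚ − 1/a)) = √(2.655e+20 · (2/3e+10 − 1/1.05e+11)) m/s ≈ 1.232e+05 m/s = 123.2 km/s.
vₐ = √(GM · (2/rₐ − 1/a)) = √(2.655e+20 · (2/1.8e+11 − 1/1.05e+11)) m/s ≈ 2.053e+04 m/s = 20.53 km/s.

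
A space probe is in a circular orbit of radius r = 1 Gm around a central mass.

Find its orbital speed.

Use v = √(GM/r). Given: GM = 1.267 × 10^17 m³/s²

Convert to SI: r = 1 Gm = 1e+09 m.
For a circular orbit, gravity supplies the centripetal force, so v = √(GM / r).
v = √(1.267e+17 / 1e+09) m/s ≈ 1.126e+04 m/s = 11.26 km/s.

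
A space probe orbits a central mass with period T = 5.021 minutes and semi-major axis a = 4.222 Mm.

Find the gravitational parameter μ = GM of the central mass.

Convert to SI: T = 5.021 minutes = 301.26 s; a = 4.222 Mm = 4.222e+06 m.
GM = 4π² · a³ / T².
GM = 4π² · (4.222e+06)³ / (301.26)² m³/s² ≈ 3.274e+16 m³/s² = 3.274 × 10^16 m³/s².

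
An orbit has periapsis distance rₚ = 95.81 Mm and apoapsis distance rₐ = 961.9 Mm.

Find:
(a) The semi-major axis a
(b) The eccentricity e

Convert to SI: rₚ = 95.81 Mm = 9.581e+07 m; rₐ = 961.9 Mm = 9.619e+08 m.
(a) a = (rₚ + rₐ) / 2 = (9.581e+07 + 9.619e+08) / 2 ≈ 5.289e+08 m = 528.9 Mm.
(b) e = (rₐ − rₚ) / (rₐ + rₚ) = (9.619e+08 − 9.581e+07) / (9.619e+08 + 9.581e+07) ≈ 0.8188.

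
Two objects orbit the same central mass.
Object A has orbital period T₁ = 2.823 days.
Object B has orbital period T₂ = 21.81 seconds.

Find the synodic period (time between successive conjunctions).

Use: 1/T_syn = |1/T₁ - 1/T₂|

Convert to SI: T₁ = 2.823 days = 243907 s.
T_syn = |T₁ · T₂ / (T₁ − T₂)|.
T_syn = |243907 · 21.81 / (243907 − 21.81)| s ≈ 21.81 s = 21.81 seconds.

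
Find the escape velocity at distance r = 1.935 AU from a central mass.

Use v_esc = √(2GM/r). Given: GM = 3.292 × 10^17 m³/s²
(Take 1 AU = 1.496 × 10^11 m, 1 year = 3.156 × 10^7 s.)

Convert to SI: r = 1.935 AU = 2.89476e+11 m.
Escape velocity comes from setting total energy to zero: ½v² − GM/r = 0 ⇒ v_esc = √(2GM / r).
v_esc = √(2 · 3.292e+17 / 2.89476e+11) m/s ≈ 1508 m/s = 0.3182 AU/year.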